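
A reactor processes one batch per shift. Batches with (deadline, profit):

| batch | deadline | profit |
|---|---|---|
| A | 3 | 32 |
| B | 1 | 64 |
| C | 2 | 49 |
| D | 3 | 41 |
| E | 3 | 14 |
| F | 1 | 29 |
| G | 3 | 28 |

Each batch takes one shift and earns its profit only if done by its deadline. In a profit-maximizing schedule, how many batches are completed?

3

Profit order: B=64 C=49 D=41 A=32 F=29 G=28 E=14
Assign: B→slot 1, C→slot 2, D→slot 3, A skipped, F skipped, G skipped, E skipped.
Slots: [1:B] [2:C] [3:D]
3 of 7 scheduled.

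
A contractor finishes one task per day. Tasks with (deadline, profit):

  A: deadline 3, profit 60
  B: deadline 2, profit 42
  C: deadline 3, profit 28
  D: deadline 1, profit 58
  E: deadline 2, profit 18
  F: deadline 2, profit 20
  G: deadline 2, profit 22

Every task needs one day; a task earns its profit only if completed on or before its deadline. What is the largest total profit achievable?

Profit order: A=60 D=58 B=42 C=28 G=22 F=20 E=18
Assign: A→slot 3, D→slot 1, B→slot 2, C skipped, G skipped, F skipped, E skipped.
Slots: [1:D] [2:B] [3:A]
Profit = 58 + 42 + 60 = 160

160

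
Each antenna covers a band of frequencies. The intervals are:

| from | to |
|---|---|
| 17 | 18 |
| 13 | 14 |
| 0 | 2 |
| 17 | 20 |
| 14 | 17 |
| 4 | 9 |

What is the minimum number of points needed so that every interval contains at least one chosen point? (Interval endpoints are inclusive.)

Sort by right endpoint; whenever an interval is uncovered, place a point at its right end.
By right end: [0,2]  [4,9]  [13,14]  [14,17]  [17,18]  [17,20]
[0,2] uncovered → point at 2; [4,9] uncovered → point at 9; [13,14] uncovered → point at 14; [17,18] uncovered → point at 18.
Points: 2, 9, 14, 18 (4 total).

4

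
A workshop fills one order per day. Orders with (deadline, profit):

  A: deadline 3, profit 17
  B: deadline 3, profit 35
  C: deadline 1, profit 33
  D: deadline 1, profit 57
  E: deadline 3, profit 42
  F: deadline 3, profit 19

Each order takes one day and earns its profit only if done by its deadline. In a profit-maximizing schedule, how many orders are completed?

Take jobs in profit order; each goes to the latest open slot no later than its deadline.
By profit: D(d1,57), E(d3,42), B(d3,35), C(d1,33), F(d3,19), A(d3,17)
D→slot 1; E→slot 3; B→slot 2; C skipped; F skipped; A skipped.
3 of 6 scheduled.

3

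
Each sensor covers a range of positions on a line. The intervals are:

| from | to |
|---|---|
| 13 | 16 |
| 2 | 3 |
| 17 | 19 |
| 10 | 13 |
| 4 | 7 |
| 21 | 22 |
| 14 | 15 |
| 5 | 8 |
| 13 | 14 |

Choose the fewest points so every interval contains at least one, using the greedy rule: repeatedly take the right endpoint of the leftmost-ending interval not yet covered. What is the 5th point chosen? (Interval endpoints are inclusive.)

Process intervals by earliest right end; each time one isn't hit yet, stab at its right endpoint.
By right end: [2,3]  [4,7]  [5,8]  [10,13]  [13,14]  [14,15]  [13,16]  [17,19]  [21,22]
[2,3] uncovered → point at 3; [4,7] uncovered → point at 7; [10,13] uncovered → point at 13; [14,15] uncovered → point at 15; [17,19] uncovered → point at 19; [21,22] uncovered → point at 22.
Points: 3, 7, 13, 15, 19, 22 (6 total).

19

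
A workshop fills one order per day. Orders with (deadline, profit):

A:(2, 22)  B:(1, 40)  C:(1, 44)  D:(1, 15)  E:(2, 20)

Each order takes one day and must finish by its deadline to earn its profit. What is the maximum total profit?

Take jobs in profit order; each goes to the latest open slot no later than its deadline.
By profit: C(d1,44), B(d1,40), A(d2,22), E(d2,20), D(d1,15)
C→slot 1; B skipped; A→slot 2; E skipped; D skipped.
Profit = 44 + 22 = 66

66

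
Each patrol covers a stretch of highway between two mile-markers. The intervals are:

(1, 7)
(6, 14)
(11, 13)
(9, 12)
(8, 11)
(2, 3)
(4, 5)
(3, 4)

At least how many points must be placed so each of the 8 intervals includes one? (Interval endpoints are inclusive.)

3

By right end: [2,3]  [3,4]  [4,5]  [1,7]  [8,11]  [9,12]  [11,13]  [6,14]
[2,3] uncovered → point at 3; [4,5] uncovered → point at 5; [8,11] uncovered → point at 11.
Points: 3, 5, 11 (3 total).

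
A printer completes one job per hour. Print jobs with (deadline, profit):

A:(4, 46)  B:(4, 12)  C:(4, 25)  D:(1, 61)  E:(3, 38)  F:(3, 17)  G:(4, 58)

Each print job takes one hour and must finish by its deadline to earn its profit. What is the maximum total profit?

Sort by profit descending; place each in the latest free slot ≤ its deadline.
By profit: D(d1,61), G(d4,58), A(d4,46), E(d3,38), C(d4,25), F(d3,17), B(d4,12)
D→slot 1; G→slot 4; A→slot 3; E→slot 2; C skipped; F skipped; B skipped.
Profit = 61 + 38 + 46 + 58 = 203

203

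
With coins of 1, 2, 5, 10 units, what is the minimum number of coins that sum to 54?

54 = 5×10 + 2×2
Total coins = 5 + 2 = 7

7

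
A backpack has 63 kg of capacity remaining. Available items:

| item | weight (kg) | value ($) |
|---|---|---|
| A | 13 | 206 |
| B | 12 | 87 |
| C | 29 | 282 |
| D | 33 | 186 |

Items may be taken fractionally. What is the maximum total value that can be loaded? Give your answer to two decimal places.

Greedy by value/weight ratio, highest first.
Ratios (sorted): A 15.85, C 9.72, B 7.25, D 5.64
take A (13 @ 206); take C (29 @ 282); take B (12 @ 87); take 9/33 of D → 50.73. Capacity used 63/63.
Total value = 625.73

625.73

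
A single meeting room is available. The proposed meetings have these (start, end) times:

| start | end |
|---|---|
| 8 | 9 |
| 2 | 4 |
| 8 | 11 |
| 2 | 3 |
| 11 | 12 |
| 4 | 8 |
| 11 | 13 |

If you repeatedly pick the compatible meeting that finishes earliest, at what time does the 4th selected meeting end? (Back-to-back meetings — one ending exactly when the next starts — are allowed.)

12

Greedy by earliest finish: after sorting by end time, pick each interval compatible with the last pick.
Sorted by end: (2,3)  (2,4)  (4,8)  (8,9)  (8,11)  (11,12)  (11,13)
take (2,3); take (4,8); take (8,9); take (11,12).
Selected: (2,3) (4,8) (8,9) (11,12)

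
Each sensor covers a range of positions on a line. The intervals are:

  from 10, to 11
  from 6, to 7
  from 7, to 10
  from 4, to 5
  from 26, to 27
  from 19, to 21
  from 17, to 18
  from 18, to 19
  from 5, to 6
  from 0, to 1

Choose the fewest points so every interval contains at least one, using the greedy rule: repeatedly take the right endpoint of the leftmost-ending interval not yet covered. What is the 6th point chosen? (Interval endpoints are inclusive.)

Sort by right endpoint; whenever an interval is uncovered, place a point at its right end.
Sorted: [0,1] [4,5] [5,6] [6,7] [7,10] [10,11] [17,18] [18,19] [19,21] [26,27]
{[0,1]} hit by 1; {[4,5],[5,6]} hit by 5; {[6,7],[7,10]} hit by 7; {[10,11]} hit by 11; {[17,18],[18,19]} hit by 18; {[19,21]} hit by 21; {[26,27]} hit by 27.
Points: 1, 5, 7, 11, 18, 21, 27 (7 total).

21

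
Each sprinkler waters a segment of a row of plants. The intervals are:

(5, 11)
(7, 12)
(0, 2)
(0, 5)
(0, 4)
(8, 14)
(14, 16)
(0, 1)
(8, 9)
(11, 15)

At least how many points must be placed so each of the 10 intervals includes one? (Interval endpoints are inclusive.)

Process intervals by earliest right end; each time one isn't hit yet, stab at its right endpoint.
By right end: [0,1]  [0,2]  [0,4]  [0,5]  [8,9]  [5,11]  [7,12]  [8,14]  [11,15]  [14,16]
[0,1] uncovered → point at 1; [8,9] uncovered → point at 9; [11,15] uncovered → point at 15.
Points: 1, 9, 15 (3 total).

3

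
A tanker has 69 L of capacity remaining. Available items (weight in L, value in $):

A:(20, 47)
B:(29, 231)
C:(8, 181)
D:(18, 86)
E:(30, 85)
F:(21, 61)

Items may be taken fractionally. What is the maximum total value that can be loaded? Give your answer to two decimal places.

538.67

Ratios (sorted): C 22.62, B 7.97, D 4.78, F 2.90, E 2.83, A 2.35
take C (8 @ 181); take B (29 @ 231); take D (18 @ 86); take 14/21 of F → 40.67. Capacity used 69/69.
Total value = 538.67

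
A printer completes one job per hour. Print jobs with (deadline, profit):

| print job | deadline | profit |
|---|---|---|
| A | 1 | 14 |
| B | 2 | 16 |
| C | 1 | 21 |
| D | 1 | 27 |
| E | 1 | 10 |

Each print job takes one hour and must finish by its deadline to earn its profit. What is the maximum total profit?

Take jobs in profit order; each goes to the latest open slot no later than its deadline.
By profit: D(d1,27), C(d1,21), B(d2,16), A(d1,14), E(d1,10)
D→slot 1; C skipped; B→slot 2; A skipped; E skipped.
Profit = 27 + 16 = 43

43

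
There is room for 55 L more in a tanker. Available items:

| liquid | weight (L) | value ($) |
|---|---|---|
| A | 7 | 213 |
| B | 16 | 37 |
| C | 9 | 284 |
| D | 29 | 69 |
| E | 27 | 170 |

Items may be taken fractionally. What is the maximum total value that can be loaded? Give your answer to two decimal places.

Order: C (284/9=31.56) > A (213/7=30.43) > E (170/27=6.30) > D (69/29=2.38) > B (37/16=2.31)
Fill: take C (9 @ 284) → take A (7 @ 213) → take E (27 @ 170) → take 12/29 of D → 28.55; 55/55 used.
Total value = 695.55

695.55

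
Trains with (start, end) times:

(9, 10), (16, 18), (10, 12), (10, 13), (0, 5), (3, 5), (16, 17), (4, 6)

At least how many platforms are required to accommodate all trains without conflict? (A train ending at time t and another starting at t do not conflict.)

3

The answer is the maximum number of intervals overlapping at any instant.
starts: [0, 3, 4, 9, 10, 10, 16, 16]
ends:   [5, 5, 6, 10, 12, 13, 17, 18]
s0→1 s3→2 s4→3  — peak 3.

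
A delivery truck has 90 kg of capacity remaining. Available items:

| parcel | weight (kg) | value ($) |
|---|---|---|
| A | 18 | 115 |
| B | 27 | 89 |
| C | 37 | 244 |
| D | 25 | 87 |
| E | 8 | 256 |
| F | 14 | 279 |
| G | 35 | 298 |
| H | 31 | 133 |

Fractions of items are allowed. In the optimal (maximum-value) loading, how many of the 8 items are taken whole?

Greedy by value/weight ratio, highest first.
Ratios (sorted): E 32.00, F 19.93, G 8.51, C 6.59, A 6.39, H 4.29, D 3.48, B 3.30
take E (8 @ 256); take F (14 @ 279); take G (35 @ 298); take 33/37 of C → 217.62. Capacity used 90/90.
3 item(s) taken whole; one partial (take 33/37 of C).

3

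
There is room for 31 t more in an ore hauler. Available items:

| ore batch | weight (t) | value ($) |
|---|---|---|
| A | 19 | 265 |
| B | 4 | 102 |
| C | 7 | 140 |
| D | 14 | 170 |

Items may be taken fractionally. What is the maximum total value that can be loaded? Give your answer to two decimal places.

519.14

Sort by value per unit weight and fill in that order.
Ratios (sorted): B 25.50, C 20.00, A 13.95, D 12.14
take B (4 @ 102); take C (7 @ 140); take A (19 @ 265); take 1/14 of D → 12.14. Capacity used 31/31.
Total value = 519.14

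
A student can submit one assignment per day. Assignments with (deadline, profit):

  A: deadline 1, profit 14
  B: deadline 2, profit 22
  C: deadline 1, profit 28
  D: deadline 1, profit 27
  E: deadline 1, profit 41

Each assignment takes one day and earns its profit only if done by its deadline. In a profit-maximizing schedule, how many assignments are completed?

2

By profit: E(d1,41), C(d1,28), D(d1,27), B(d2,22), A(d1,14)
E→slot 1; C skipped; D skipped; B→slot 2; A skipped.
2 of 5 scheduled.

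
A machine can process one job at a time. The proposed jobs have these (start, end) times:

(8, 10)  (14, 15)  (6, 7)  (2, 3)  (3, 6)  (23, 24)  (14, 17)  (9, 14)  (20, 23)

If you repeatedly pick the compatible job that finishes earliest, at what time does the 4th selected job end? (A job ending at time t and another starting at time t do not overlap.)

10

By end time: (2,3), (3,6), (6,7), (8,10), (9,14), (14,15), (14,17), (20,23), (23,24).
Pick (2,3); next start ≥ 3 → (3,6); next start ≥ 6 → (6,7); next start ≥ 7 → (8,10); next start ≥ 10 → (14,15); next start ≥ 15 → (20,23); next start ≥ 23 → (23,24).
Selected: (2,3) (3,6) (6,7) (8,10) (14,15) (20,23) (23,24)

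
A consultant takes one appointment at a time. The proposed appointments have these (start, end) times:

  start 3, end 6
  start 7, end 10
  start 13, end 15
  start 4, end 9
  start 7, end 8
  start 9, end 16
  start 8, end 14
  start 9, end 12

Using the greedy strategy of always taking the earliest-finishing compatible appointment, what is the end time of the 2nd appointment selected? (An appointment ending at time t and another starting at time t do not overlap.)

Sort by end time and greedily take each interval whose start is ≥ the last chosen end.
By end time: (3,6), (7,8), (4,9), (7,10), (9,12), (8,14), (13,15), (9,16).
Pick (3,6); next start ≥ 6 → (7,8); next start ≥ 8 → (9,12); next start ≥ 12 → (13,15).
Selected: (3,6) (7,8) (9,12) (13,15)

8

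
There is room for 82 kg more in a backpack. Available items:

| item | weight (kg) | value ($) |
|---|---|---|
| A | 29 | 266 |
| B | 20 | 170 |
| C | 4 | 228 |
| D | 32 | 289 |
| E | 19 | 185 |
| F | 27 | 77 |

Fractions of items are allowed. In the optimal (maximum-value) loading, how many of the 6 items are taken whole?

3

Ratios (sorted): C 57.00, E 9.74, A 9.17, D 9.03, B 8.50, F 2.85
take C (4 @ 228); take E (19 @ 185); take A (29 @ 266); take 30/32 of D → 270.94. Capacity used 82/82.
3 item(s) taken whole; one partial (take 30/32 of D).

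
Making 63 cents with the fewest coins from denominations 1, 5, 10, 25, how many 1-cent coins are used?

3

Use the largest denomination that fits, subtract, and repeat.
63 − 2×25→13 − 1×10→3 − 3×1→0
Count of 1: 3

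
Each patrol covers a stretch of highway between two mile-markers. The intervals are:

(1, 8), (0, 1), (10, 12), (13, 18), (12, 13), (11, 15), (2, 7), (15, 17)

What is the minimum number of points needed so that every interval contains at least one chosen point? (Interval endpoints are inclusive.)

4

Sort by right endpoint; whenever an interval is uncovered, place a point at its right end.
Sorted: [0,1] [2,7] [1,8] [10,12] [12,13] [11,15] [15,17] [13,18]
{[0,1]} hit by 1; {[2,7],[1,8]} hit by 7; {[10,12],[12,13],[11,15]} hit by 12; {[15,17],[13,18]} hit by 17.
Points: 1, 7, 12, 17 (4 total).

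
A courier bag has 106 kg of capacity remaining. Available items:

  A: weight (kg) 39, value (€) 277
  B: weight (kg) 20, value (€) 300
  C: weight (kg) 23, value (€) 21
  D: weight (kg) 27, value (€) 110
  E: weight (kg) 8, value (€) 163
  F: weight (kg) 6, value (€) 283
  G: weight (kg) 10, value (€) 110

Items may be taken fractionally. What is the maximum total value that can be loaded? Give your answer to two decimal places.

Sort by value per unit weight and fill in that order.
Order: F (283/6=47.17) > E (163/8=20.38) > B (300/20=15.00) > G (110/10=11.00) > A (277/39=7.10) > D (110/27=4.07) > C (21/23=0.91)
Fill: take F (6 @ 283) → take E (8 @ 163) → take B (20 @ 300) → take G (10 @ 110) → take A (39 @ 277) → take 23/27 of D → 93.70; 106/106 used.
Total value = 1226.70

1226.70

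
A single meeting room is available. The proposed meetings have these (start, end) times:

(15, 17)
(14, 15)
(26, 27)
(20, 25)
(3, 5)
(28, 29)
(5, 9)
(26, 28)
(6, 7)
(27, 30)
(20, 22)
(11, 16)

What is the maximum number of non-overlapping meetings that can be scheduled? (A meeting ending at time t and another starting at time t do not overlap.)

7

By end time: (3,5), (6,7), (5,9), (14,15), (11,16), (15,17), (20,22), (20,25), (26,27), (26,28), (28,29), (27,30).
Pick (3,5); next start ≥ 5 → (6,7); next start ≥ 7 → (14,15); next start ≥ 15 → (15,17); next start ≥ 17 → (20,22); next start ≥ 22 → (26,27); next start ≥ 27 → (28,29).
Selected 7 meetings.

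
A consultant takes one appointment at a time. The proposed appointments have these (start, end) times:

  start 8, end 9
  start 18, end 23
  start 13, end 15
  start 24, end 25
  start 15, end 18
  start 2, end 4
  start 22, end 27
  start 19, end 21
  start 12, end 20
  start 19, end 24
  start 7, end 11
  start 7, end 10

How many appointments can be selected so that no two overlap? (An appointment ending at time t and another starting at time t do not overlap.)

6

Greedy by earliest finish: after sorting by end time, pick each interval compatible with the last pick.
Sorted by end: (2,4)  (8,9)  (7,10)  (7,11)  (13,15)  (15,18)  (12,20)  (19,21)  (18,23)  (19,24)  (24,25)  (22,27)
take (2,4); take (8,9); skip (7,10); skip (7,11); take (13,15); take (15,18); take (19,21); take (24,25).
Selected 6 appointments.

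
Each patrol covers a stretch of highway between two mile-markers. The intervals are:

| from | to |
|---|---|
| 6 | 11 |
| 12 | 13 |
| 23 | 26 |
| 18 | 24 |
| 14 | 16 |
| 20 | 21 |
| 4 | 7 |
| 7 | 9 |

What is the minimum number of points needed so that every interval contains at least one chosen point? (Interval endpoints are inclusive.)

5

Sort by right endpoint; whenever an interval is uncovered, place a point at its right end.
By right end: [4,7]  [7,9]  [6,11]  [12,13]  [14,16]  [20,21]  [18,24]  [23,26]
[4,7] uncovered → point at 7; [12,13] uncovered → point at 13; [14,16] uncovered → point at 16; [20,21] uncovered → point at 21; [23,26] uncovered → point at 26.
Points: 7, 13, 16, 21, 26 (5 total).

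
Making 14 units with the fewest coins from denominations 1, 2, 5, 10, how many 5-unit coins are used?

0

14 = 1×10 + 2×2
Count of 5: 0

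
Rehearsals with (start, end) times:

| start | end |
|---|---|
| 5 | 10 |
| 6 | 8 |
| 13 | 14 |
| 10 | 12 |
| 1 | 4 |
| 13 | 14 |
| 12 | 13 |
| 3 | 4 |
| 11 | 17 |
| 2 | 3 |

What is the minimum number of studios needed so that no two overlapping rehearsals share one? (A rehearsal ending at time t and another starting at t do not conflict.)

Events (time:±→running): 1:+→1 2:+→2 3:-→1 3:+→2 4:-→1 4:-→0 5:+→1 6:+→2 8:-→1 10:-→0 10:+→1 11:+→2 12:-→1 12:+→2 13:-→1 13:+→2 13:+→3 … peak 3.

3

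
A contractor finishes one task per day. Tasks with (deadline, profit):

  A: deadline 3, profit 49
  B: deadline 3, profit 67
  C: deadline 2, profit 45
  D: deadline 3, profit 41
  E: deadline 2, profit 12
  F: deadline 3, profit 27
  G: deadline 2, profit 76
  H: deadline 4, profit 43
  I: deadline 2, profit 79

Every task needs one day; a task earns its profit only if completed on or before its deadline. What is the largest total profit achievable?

265

Take jobs in profit order; each goes to the latest open slot no later than its deadline.
By profit: I(d2,79), G(d2,76), B(d3,67), A(d3,49), C(d2,45), H(d4,43), D(d3,41), F(d3,27), E(d2,12)
I→slot 2; G→slot 1; B→slot 3; A skipped; C skipped; H→slot 4; D skipped; F skipped; E skipped.
Profit = 76 + 79 + 67 + 43 = 265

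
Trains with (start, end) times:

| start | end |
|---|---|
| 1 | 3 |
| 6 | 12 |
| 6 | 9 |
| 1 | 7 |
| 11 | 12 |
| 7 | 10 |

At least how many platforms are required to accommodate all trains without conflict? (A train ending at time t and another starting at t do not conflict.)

3

Count concurrent intervals with a sweep; the peak is the room count.
Events (time:±→running): 1:+→1 1:+→2 3:-→1 6:+→2 6:+→3 … peak 3.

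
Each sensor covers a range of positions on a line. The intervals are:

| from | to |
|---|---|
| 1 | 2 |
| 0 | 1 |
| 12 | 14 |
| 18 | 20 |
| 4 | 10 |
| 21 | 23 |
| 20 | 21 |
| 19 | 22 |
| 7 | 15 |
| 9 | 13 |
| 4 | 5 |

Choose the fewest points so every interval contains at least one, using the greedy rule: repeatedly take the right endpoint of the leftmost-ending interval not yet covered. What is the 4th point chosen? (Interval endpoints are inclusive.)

By right end: [0,1]  [1,2]  [4,5]  [4,10]  [9,13]  [12,14]  [7,15]  [18,20]  [20,21]  [19,22]  [21,23]
[0,1] uncovered → point at 1; [4,5] uncovered → point at 5; [9,13] uncovered → point at 13; [18,20] uncovered → point at 20; [21,23] uncovered → point at 23.
Points: 1, 5, 13, 20, 23 (5 total).

20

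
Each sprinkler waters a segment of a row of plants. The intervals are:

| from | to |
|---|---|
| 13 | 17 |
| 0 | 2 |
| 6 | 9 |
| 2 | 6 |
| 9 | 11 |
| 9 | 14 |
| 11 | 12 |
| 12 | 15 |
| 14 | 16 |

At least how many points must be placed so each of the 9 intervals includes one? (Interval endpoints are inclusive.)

Process intervals by earliest right end; each time one isn't hit yet, stab at its right endpoint.
Sorted: [0,2] [2,6] [6,9] [9,11] [11,12] [9,14] [12,15] [14,16] [13,17]
{[0,2],[2,6]} hit by 2; {[6,9],[9,11]} hit by 9; {[11,12],[9,14],[12,15]} hit by 12; {[14,16],[13,17]} hit by 16.
Points: 2, 9, 12, 16 (4 total).

4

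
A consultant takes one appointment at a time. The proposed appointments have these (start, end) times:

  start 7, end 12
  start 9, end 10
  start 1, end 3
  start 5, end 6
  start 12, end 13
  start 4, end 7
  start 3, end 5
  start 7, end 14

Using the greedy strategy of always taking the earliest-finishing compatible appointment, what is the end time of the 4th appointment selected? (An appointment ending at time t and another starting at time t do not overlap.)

Sort by end time and greedily take each interval whose start is ≥ the last chosen end.
By end time: (1,3), (3,5), (5,6), (4,7), (9,10), (7,12), (12,13), (7,14).
Pick (1,3); next start ≥ 3 → (3,5); next start ≥ 5 → (5,6); next start ≥ 6 → (9,10); next start ≥ 10 → (12,13).
Selected: (1,3) (3,5) (5,6) (9,10) (12,13)

10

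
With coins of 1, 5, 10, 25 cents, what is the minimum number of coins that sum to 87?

87 − 3×25→12 − 1×10→2 − 2×1→0
Total coins = 3 + 1 + 2 = 6

6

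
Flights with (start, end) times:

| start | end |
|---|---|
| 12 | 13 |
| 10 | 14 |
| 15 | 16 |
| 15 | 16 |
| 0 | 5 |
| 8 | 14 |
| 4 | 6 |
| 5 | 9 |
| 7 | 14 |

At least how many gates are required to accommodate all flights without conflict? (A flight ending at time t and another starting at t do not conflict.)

The answer is the maximum number of intervals overlapping at any instant.
Events (time:±→running): 0:+→1 4:+→2 5:-→1 5:+→2 6:-→1 7:+→2 8:+→3 9:-→2 10:+→3 12:+→4 … peak 4.

4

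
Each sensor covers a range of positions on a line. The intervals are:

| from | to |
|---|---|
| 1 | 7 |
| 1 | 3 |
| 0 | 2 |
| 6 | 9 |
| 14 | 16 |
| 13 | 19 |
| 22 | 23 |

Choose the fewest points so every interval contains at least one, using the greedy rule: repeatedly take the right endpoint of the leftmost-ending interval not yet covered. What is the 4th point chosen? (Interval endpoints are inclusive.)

Sort by right endpoint; whenever an interval is uncovered, place a point at its right end.
Sorted: [0,2] [1,3] [1,7] [6,9] [14,16] [13,19] [22,23]
{[0,2],[1,3],[1,7]} hit by 2; {[6,9]} hit by 9; {[14,16],[13,19]} hit by 16; {[22,23]} hit by 23.
Points: 2, 9, 16, 23 (4 total).

23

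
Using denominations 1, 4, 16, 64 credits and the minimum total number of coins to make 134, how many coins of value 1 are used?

Greedy: take as many of the largest coin as possible, then repeat with the remainder.
134 − 2×64→6 − 1×4→2 − 2×1→0
Count of 1: 2

2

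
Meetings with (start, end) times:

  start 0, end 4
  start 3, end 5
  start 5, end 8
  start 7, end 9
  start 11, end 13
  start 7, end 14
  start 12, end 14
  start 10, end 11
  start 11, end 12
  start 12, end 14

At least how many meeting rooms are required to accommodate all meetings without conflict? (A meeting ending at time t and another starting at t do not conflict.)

The answer is the maximum number of intervals overlapping at any instant.
Events (time:±→running): 0:+→1 3:+→2 4:-→1 5:-→0 5:+→1 7:+→2 7:+→3 8:-→2 9:-→1 10:+→2 11:-→1 11:+→2 11:+→3 12:-→2 12:+→3 12:+→4 … peak 4.

4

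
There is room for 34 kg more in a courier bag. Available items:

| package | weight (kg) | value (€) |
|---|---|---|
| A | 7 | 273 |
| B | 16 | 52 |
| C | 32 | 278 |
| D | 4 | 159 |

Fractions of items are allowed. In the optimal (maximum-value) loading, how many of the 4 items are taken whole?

2

Sort by value per unit weight and fill in that order.
Order: D (159/4=39.75) > A (273/7=39.00) > C (278/32=8.69) > B (52/16=3.25)
Fill: take D (4 @ 159) → take A (7 @ 273) → take 23/32 of C → 199.81; 34/34 used.
2 item(s) taken whole; one partial (take 23/32 of C).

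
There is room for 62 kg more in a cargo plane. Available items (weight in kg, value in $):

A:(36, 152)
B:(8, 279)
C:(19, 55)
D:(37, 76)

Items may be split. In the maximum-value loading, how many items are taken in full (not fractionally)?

2

Greedy by value/weight ratio, highest first.
Ratios (sorted): B 34.88, A 4.22, C 2.89, D 2.05
take B (8 @ 279); take A (36 @ 152); take 18/19 of C → 52.11. Capacity used 62/62.
2 item(s) taken whole; one partial (take 18/19 of C).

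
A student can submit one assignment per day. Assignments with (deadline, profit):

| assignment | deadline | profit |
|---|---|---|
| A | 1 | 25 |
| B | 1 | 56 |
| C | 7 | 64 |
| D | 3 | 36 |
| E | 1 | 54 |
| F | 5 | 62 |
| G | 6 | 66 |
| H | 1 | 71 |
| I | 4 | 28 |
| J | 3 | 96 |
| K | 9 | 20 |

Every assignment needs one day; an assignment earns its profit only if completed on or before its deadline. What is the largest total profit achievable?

Sort by profit descending; place each in the latest free slot ≤ its deadline.
By profit: J(d3,96), H(d1,71), G(d6,66), C(d7,64), F(d5,62), B(d1,56), E(d1,54), D(d3,36), I(d4,28), A(d1,25), K(d9,20)
J→slot 3; H→slot 1; G→slot 6; C→slot 7; F→slot 5; B skipped; E skipped; D→slot 2; I→slot 4; A skipped; K→slot 9.
Profit = 71 + 36 + 96 + 28 + 62 + 66 + 64 + 20 = 443

443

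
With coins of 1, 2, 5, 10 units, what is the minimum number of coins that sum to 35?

4

35 − 3×10→5 − 1×5→0
Total coins = 3 + 1 = 4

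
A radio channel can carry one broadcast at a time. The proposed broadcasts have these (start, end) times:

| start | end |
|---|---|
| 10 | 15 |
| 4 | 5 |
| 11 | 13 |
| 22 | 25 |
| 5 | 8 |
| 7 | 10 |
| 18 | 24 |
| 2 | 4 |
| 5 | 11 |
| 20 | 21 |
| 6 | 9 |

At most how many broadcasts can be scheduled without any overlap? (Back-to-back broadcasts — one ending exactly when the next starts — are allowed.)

Greedy by earliest finish: after sorting by end time, pick each interval compatible with the last pick.
By end time: (2,4), (4,5), (5,8), (6,9), (7,10), (5,11), (11,13), (10,15), (20,21), (18,24), (22,25).
Pick (2,4); next start ≥ 4 → (4,5); next start ≥ 5 → (5,8); next start ≥ 8 → (11,13); next start ≥ 13 → (20,21); next start ≥ 21 → (22,25).
Selected 6 broadcasts.

6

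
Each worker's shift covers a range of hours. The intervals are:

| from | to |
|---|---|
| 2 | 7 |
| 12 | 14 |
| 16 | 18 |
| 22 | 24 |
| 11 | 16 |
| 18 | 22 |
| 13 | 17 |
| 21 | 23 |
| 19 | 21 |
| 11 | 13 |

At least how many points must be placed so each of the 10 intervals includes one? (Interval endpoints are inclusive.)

5

By right end: [2,7]  [11,13]  [12,14]  [11,16]  [13,17]  [16,18]  [19,21]  [18,22]  [21,23]  [22,24]
[2,7] uncovered → point at 7; [11,13] uncovered → point at 13; [16,18] uncovered → point at 18; [19,21] uncovered → point at 21; [22,24] uncovered → point at 24.
Points: 7, 13, 18, 21, 24 (5 total).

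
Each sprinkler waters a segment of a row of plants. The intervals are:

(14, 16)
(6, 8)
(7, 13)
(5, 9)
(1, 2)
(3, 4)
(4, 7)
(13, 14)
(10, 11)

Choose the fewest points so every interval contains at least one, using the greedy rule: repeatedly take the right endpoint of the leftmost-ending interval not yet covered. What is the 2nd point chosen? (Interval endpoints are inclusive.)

Sort by right endpoint; whenever an interval is uncovered, place a point at its right end.
By right end: [1,2]  [3,4]  [4,7]  [6,8]  [5,9]  [10,11]  [7,13]  [13,14]  [14,16]
[1,2] uncovered → point at 2; [3,4] uncovered → point at 4; [6,8] uncovered → point at 8; [10,11] uncovered → point at 11; [13,14] uncovered → point at 14.
Points: 2, 4, 8, 11, 14 (5 total).

4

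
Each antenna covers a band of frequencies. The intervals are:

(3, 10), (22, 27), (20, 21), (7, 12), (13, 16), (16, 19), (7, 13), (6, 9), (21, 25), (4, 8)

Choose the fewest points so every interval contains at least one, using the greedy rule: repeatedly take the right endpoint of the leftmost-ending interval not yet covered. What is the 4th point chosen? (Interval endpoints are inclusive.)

Process intervals by earliest right end; each time one isn't hit yet, stab at its right endpoint.
By right end: [4,8]  [6,9]  [3,10]  [7,12]  [7,13]  [13,16]  [16,19]  [20,21]  [21,25]  [22,27]
[4,8] uncovered → point at 8; [13,16] uncovered → point at 16; [20,21] uncovered → point at 21; [22,27] uncovered → point at 27.
Points: 8, 16, 21, 27 (4 total).

27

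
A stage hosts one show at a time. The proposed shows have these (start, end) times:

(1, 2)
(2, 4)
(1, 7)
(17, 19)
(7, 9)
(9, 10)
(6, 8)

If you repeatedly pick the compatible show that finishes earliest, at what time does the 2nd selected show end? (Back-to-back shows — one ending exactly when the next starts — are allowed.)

Sorted by end: (1,2)  (2,4)  (1,7)  (6,8)  (7,9)  (9,10)  (17,19)
take (1,2); take (2,4); skip (1,7); take (6,8); skip (7,9); take (9,10); take (17,19).
Selected: (1,2) (2,4) (6,8) (9,10) (17,19)

4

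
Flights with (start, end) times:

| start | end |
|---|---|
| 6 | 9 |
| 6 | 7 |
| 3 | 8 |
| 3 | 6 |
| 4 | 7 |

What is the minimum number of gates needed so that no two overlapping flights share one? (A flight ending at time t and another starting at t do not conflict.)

starts: [3, 3, 4, 6, 6]
ends:   [6, 7, 7, 8, 9]
s3→1 s3→2 s4→3 e6→2 s6→3 s6→4  — peak 4.

4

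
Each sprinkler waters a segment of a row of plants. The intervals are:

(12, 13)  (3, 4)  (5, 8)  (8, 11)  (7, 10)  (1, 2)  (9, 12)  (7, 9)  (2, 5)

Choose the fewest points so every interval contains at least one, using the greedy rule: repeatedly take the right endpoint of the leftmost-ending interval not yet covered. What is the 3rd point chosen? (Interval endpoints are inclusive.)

Sorted: [1,2] [3,4] [2,5] [5,8] [7,9] [7,10] [8,11] [9,12] [12,13]
{[1,2]} hit by 2; {[3,4],[2,5]} hit by 4; {[5,8],[7,9],[7,10],[8,11]} hit by 8; {[9,12],[12,13]} hit by 12.
Points: 2, 4, 8, 12 (4 total).

8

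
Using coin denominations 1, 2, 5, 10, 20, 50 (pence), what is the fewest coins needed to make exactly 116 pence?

5

116 − 2×50→16 − 1×10→6 − 1×5→1 − 1×1→0
Total coins = 2 + 1 + 1 + 1 = 5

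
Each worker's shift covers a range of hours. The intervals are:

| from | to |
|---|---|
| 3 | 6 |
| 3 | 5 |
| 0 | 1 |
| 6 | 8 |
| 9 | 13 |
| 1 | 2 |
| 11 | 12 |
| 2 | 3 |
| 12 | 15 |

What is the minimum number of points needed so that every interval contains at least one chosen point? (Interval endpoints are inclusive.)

Sort by right endpoint; whenever an interval is uncovered, place a point at its right end.
Sorted: [0,1] [1,2] [2,3] [3,5] [3,6] [6,8] [11,12] [9,13] [12,15]
{[0,1],[1,2]} hit by 1; {[2,3],[3,5],[3,6]} hit by 3; {[6,8]} hit by 8; {[11,12],[9,13],[12,15]} hit by 12.
Points: 1, 3, 8, 12 (4 total).

4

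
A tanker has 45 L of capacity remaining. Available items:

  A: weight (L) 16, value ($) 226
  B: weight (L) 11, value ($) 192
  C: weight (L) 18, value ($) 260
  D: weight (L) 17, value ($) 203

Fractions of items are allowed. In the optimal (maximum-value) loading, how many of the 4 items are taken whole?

Greedy by value/weight ratio, highest first.
Order: B (192/11=17.45) > C (260/18=14.44) > A (226/16=14.12) > D (203/17=11.94)
Fill: take B (11 @ 192) → take C (18 @ 260) → take A (16 @ 226); 45/45 used.
3 item(s) taken whole.

3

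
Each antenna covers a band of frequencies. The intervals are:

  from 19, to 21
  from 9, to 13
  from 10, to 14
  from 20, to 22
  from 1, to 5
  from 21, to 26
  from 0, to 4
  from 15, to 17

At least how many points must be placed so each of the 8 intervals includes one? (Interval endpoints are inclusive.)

4

Process intervals by earliest right end; each time one isn't hit yet, stab at its right endpoint.
By right end: [0,4]  [1,5]  [9,13]  [10,14]  [15,17]  [19,21]  [20,22]  [21,26]
[0,4] uncovered → point at 4; [9,13] uncovered → point at 13; [15,17] uncovered → point at 17; [19,21] uncovered → point at 21.
Points: 4, 13, 17, 21 (4 total).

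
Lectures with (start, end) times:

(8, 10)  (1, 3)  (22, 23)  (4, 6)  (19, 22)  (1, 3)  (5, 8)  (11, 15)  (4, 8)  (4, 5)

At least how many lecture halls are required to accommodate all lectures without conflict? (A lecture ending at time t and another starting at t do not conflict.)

3

Events (time:±→running): 1:+→1 1:+→2 3:-→1 3:-→0 4:+→1 4:+→2 4:+→3 … peak 3.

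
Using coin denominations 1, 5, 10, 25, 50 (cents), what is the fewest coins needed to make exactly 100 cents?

100 = 2×50
Total coins = 2 = 2

2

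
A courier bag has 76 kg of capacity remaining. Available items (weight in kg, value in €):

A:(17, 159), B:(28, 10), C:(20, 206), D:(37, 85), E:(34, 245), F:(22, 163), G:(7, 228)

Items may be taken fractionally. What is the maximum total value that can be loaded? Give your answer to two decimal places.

Sort by value per unit weight and fill in that order.
Order: G (228/7=32.57) > C (206/20=10.30) > A (159/17=9.35) > F (163/22=7.41) > E (245/34=7.21) > D (85/37=2.30) > B (10/28=0.36)
Fill: take G (7 @ 228) → take C (20 @ 206) → take A (17 @ 159) → take F (22 @ 163) → take 10/34 of E → 72.06; 76/76 used.
Total value = 828.06

828.06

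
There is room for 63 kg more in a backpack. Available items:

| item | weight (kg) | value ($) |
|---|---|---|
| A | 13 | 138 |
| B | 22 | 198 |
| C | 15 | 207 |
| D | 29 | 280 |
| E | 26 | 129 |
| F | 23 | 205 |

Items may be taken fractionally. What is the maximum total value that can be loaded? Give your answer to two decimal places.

679.00

Greedy by value/weight ratio, highest first.
Ratios (sorted): C 13.80, A 10.62, D 9.66, B 9.00, F 8.91, E 4.96
take C (15 @ 207); take A (13 @ 138); take D (29 @ 280); take 6/22 of B → 54.00. Capacity used 63/63.
Total value = 679.00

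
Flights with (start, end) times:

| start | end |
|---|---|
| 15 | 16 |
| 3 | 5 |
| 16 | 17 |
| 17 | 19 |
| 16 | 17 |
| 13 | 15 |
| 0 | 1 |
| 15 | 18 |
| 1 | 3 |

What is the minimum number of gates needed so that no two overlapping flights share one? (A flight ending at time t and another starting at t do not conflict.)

3

Events (time:±→running): 0:+→1 1:-→0 1:+→1 3:-→0 3:+→1 5:-→0 13:+→1 15:-→0 15:+→1 15:+→2 16:-→1 16:+→2 16:+→3 … peak 3.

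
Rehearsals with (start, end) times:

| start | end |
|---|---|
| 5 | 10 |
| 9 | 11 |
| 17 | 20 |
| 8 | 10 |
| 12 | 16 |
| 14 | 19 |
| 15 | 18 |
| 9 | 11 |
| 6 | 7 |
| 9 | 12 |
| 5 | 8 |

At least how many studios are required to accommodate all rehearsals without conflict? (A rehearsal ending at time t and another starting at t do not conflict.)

The answer is the maximum number of intervals overlapping at any instant.
starts: [5, 5, 6, 8, 9, 9, 9, 12, 14, 15, 17]
ends:   [7, 8, 10, 10, 11, 11, 12, 16, 18, 19, 20]
s5→1 s5→2 s6→3 e7→2 e8→1 s8→2 s9→3 s9→4 s9→5  — peak 5.

5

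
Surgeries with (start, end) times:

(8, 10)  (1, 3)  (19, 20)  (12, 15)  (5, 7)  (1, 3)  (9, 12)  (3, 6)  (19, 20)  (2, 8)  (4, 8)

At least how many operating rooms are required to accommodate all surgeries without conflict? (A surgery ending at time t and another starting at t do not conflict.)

4

starts: [1, 1, 2, 3, 4, 5, 8, 9, 12, 19, 19]
ends:   [3, 3, 6, 7, 8, 8, 10, 12, 15, 20, 20]
s1→1 s1→2 s2→3 e3→2 e3→1 s3→2 s4→3 s5→4  — peak 4.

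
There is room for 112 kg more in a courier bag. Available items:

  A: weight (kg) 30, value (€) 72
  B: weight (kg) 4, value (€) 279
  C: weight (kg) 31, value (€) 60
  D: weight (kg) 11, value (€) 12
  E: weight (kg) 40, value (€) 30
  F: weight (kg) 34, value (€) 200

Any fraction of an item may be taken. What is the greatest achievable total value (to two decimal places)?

624.50

Ratios (sorted): B 69.75, F 5.88, A 2.40, C 1.94, D 1.09, E 0.75
take B (4 @ 279); take F (34 @ 200); take A (30 @ 72); take C (31 @ 60); take D (11 @ 12); take 2/40 of E → 1.50. Capacity used 112/112.
Total value = 624.50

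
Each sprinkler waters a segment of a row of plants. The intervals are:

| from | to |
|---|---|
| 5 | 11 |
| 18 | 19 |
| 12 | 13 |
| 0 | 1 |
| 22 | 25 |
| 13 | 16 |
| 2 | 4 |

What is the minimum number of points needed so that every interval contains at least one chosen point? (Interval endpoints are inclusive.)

6

Sort by right endpoint; whenever an interval is uncovered, place a point at its right end.
By right end: [0,1]  [2,4]  [5,11]  [12,13]  [13,16]  [18,19]  [22,25]
[0,1] uncovered → point at 1; [2,4] uncovered → point at 4; [5,11] uncovered → point at 11; [12,13] uncovered → point at 13; [18,19] uncovered → point at 19; [22,25] uncovered → point at 25.
Points: 1, 4, 11, 13, 19, 25 (6 total).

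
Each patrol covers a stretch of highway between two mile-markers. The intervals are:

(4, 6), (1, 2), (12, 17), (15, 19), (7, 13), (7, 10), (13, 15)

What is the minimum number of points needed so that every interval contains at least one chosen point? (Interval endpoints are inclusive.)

4

By right end: [1,2]  [4,6]  [7,10]  [7,13]  [13,15]  [12,17]  [15,19]
[1,2] uncovered → point at 2; [4,6] uncovered → point at 6; [7,10] uncovered → point at 10; [13,15] uncovered → point at 15.
Points: 2, 6, 10, 15 (4 total).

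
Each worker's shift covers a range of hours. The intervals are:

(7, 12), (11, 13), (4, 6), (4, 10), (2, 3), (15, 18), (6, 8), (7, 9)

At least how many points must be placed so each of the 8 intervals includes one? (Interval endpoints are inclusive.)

Process intervals by earliest right end; each time one isn't hit yet, stab at its right endpoint.
Sorted: [2,3] [4,6] [6,8] [7,9] [4,10] [7,12] [11,13] [15,18]
{[2,3]} hit by 3; {[4,6],[6,8]} hit by 6; {[7,9],[4,10],[7,12]} hit by 9; {[11,13]} hit by 13; {[15,18]} hit by 18.
Points: 3, 6, 9, 13, 18 (5 total).

5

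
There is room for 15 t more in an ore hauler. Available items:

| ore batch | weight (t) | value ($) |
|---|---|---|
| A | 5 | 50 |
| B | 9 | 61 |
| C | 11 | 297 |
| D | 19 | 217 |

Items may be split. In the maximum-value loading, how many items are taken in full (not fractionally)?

1

Order: C (297/11=27.00) > D (217/19=11.42) > A (50/5=10.00) > B (61/9=6.78)
Fill: take C (11 @ 297) → take 4/19 of D → 45.68; 15/15 used.
1 item(s) taken whole; one partial (take 4/19 of D).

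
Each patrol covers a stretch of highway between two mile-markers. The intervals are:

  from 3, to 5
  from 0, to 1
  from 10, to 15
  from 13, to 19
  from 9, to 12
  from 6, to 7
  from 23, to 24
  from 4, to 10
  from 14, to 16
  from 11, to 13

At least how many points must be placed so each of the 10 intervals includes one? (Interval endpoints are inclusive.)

6

Sorted: [0,1] [3,5] [6,7] [4,10] [9,12] [11,13] [10,15] [14,16] [13,19] [23,24]
{[0,1]} hit by 1; {[3,5]} hit by 5; {[6,7],[4,10]} hit by 7; {[9,12],[11,13],[10,15]} hit by 12; {[14,16],[13,19]} hit by 16; {[23,24]} hit by 24.
Points: 1, 5, 7, 12, 16, 24 (6 total).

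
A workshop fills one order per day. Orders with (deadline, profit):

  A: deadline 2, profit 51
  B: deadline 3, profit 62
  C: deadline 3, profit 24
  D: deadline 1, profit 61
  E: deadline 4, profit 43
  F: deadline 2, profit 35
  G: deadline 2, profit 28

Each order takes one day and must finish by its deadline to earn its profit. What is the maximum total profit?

217

Profit order: B=62 D=61 A=51 E=43 F=35 G=28 C=24
Assign: B→slot 3, D→slot 1, A→slot 2, E→slot 4, F skipped, G skipped, C skipped.
Slots: [1:D] [2:A] [3:B] [4:E]
Profit = 61 + 51 + 62 + 43 = 217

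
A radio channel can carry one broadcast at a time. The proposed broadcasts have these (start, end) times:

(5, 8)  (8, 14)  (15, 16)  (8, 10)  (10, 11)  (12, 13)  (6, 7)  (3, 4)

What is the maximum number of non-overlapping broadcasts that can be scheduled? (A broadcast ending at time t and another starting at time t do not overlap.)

6

Order by finish time; keep every interval that doesn't clash with the previous kept one.
Sorted by end: (3,4)  (6,7)  (5,8)  (8,10)  (10,11)  (12,13)  (8,14)  (15,16)
take (3,4); take (6,7); take (8,10); take (10,11); take (12,13); skip (8,14); take (15,16).
Selected 6 broadcasts.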